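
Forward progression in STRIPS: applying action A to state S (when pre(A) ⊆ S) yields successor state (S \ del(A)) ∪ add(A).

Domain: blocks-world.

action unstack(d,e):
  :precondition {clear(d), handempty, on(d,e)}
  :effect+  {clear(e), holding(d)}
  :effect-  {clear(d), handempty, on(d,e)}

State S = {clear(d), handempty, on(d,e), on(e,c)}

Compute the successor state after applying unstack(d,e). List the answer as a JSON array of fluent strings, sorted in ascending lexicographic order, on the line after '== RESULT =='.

Compute (S \ del) ∪ add:
  pre ⊆ S: {clear(d), handempty, on(d,e)} ⊆ S  — applicable
  S \ del = {on(e,c)}
  ∪ add   = {clear(e), holding(d), on(e,c)}

== RESULT ==
["clear(e)", "holding(d)", "on(e,c)"]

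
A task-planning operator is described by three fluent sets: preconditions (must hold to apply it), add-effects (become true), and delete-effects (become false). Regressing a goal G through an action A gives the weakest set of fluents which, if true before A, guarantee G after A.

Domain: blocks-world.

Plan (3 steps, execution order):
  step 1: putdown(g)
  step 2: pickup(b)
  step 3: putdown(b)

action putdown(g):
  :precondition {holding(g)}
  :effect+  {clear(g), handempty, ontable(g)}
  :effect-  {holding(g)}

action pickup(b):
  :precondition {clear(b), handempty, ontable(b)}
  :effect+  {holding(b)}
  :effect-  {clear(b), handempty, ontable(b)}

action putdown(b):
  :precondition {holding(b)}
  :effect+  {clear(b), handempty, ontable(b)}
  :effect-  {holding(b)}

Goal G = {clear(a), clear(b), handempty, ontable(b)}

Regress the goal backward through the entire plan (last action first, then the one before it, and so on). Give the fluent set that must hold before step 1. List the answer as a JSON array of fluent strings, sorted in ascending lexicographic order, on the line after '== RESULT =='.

Regress step by step:
  through step 3 (putdown(b)): drop {clear(b), handempty, ontable(b)}, keep {clear(a)}, require {holding(b)}
    → {clear(a), holding(b)}
  through step 2 (pickup(b)): drop {holding(b)}, keep {clear(a)}, require {clear(b), handempty, ontable(b)}
    → {clear(a), clear(b), handempty, ontable(b)}
  through step 1 (putdown(g)): drop {handempty}, keep {clear(a), clear(b), ontable(b)}, require {holding(g)}
    → {clear(a), clear(b), holding(g), ontable(b)}

== RESULT ==
["clear(a)", "clear(b)", "holding(g)", "ontable(b)"]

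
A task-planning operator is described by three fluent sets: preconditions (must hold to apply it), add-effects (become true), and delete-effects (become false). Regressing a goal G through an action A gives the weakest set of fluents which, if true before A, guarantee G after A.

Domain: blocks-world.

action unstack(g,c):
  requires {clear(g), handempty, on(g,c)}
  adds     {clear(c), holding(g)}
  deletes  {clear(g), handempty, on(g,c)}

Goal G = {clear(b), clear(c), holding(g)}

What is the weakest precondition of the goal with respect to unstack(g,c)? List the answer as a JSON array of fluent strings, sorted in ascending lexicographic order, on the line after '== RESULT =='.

Compute (G \ add) ∪ pre:
  G ∩ del = {}  (empty — regression defined)
  G \ add = {clear(b), clear(c), holding(g)} \ {clear(c), holding(g)} = {clear(b)}
  ∪ pre   = {clear(b)} ∪ {clear(g), handempty, on(g,c)}
          = {clear(b), clear(g), handempty, on(g,c)}

== RESULT ==
["clear(b)", "clear(g)", "handempty", "on(g,c)"]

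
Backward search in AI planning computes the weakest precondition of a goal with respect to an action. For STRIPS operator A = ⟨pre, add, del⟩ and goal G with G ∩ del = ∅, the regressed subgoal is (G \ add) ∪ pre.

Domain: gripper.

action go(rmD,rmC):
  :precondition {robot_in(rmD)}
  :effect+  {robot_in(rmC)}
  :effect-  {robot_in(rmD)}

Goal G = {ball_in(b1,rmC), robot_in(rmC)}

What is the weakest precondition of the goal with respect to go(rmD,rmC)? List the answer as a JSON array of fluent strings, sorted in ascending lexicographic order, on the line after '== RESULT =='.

Regress:
  G ∩ del = {}  (empty — regression defined)
  G \ add = {ball_in(b1,rmC), robot_in(rmC)} \ {robot_in(rmC)} = {ball_in(b1,rmC)}
  ∪ pre   = {ball_in(b1,rmC)} ∪ {robot_in(rmD)}
          = {ball_in(b1,rmC), robot_in(rmD)}

== RESULT ==
["ball_in(b1,rmC)", "robot_in(rmD)"]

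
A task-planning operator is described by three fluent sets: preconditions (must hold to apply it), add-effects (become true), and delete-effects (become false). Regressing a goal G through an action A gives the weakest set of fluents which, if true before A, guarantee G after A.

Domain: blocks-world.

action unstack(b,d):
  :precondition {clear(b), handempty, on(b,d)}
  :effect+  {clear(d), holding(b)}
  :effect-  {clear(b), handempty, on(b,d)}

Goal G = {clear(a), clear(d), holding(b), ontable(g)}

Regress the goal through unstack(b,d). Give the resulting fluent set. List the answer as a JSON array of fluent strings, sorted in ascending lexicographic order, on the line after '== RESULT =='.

Regress:
  G ∩ del = {}  (empty — regression defined)
  G \ add = {clear(a), clear(d), holding(b), ontable(g)} \ {clear(d), holding(b)} = {clear(a), ontable(g)}
  ∪ pre   = {clear(a), ontable(g)} ∪ {clear(b), handempty, on(b,d)}
          = {clear(a), clear(b), handempty, on(b,d), ontable(g)}

== RESULT ==
["clear(a)", "clear(b)", "handempty", "on(b,d)", "ontable(g)"]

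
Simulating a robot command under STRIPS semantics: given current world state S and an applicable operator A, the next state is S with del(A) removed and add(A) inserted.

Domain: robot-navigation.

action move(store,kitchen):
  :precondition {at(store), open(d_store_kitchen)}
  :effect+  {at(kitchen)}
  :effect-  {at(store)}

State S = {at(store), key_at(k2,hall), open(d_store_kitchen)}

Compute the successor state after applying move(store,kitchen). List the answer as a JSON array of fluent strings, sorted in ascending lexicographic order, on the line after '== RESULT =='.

Progress:
  pre ⊆ S: {at(store), open(d_store_kitchen)} ⊆ S  — applicable
  S \ del = {key_at(k2,hall), open(d_store_kitchen)}
  ∪ add   = {at(kitchen), key_at(k2,hall), open(d_store_kitchen)}

== RESULT ==
["at(kitchen)", "key_at(k2,hall)", "open(d_store_kitchen)"]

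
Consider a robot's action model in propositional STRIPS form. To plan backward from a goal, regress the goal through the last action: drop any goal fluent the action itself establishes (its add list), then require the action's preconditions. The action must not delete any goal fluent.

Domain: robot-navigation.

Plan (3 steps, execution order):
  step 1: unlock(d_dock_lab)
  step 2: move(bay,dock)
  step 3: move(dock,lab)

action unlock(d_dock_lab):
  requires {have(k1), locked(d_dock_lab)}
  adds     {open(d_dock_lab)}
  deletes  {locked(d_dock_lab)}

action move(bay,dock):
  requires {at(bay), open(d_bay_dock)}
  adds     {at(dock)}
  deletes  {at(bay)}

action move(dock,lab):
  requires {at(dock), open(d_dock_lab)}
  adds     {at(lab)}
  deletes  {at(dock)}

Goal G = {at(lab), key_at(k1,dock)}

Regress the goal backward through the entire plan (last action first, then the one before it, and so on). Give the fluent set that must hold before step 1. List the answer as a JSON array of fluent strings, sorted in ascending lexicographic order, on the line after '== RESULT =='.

Work backward from the goal:
  through step 3 (move(dock,lab)): drop {at(lab)}, keep {key_at(k1,dock)}, require {at(dock), open(d_dock_lab)}
    → {at(dock), key_at(k1,dock), open(d_dock_lab)}
  through step 2 (move(bay,dock)): drop {at(dock)}, keep {key_at(k1,dock), open(d_dock_lab)}, require {at(bay), open(d_bay_dock)}
    → {at(bay), key_at(k1,dock), open(d_bay_dock), open(d_dock_lab)}
  through step 1 (unlock(d_dock_lab)): drop {open(d_dock_lab)}, keep {at(bay), key_at(k1,dock), open(d_bay_dock)}, require {have(k1), locked(d_dock_lab)}
    → {at(bay), have(k1), key_at(k1,dock), locked(d_dock_lab), open(d_bay_dock)}

== RESULT ==
["at(bay)", "have(k1)", "key_at(k1,dock)", "locked(d_dock_lab)", "open(d_bay_dock)"]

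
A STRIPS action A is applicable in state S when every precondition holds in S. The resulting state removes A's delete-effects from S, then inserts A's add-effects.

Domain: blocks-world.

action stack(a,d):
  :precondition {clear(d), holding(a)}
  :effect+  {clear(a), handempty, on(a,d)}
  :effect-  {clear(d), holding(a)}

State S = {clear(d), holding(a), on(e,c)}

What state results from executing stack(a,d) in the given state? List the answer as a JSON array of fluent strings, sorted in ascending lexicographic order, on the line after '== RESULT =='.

Compute (S \ del) ∪ add:
  pre ⊆ S: {clear(d), holding(a)} ⊆ S  — applicable
  S \ del = {on(e,c)}
  ∪ add   = {clear(a), handempty, on(a,d), on(e,c)}

== RESULT ==
["clear(a)", "handempty", "on(a,d)", "on(e,c)"]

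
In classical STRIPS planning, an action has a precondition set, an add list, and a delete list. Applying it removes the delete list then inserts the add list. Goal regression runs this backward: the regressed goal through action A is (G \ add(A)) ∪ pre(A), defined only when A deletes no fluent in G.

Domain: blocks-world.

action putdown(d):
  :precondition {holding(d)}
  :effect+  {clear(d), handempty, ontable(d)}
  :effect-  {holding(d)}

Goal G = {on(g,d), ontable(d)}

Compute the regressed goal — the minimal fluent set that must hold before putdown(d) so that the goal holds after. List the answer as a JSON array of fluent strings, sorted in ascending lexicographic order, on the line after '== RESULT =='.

Compute (G \ add) ∪ pre:
  G ∩ del = {}  (empty — regression defined)
  G \ add = {on(g,d), ontable(d)} \ {clear(d), handempty, ontable(d)} = {on(g,d)}
  ∪ pre   = {on(g,d)} ∪ {holding(d)}
          = {holding(d), on(g,d)}

== RESULT ==
["holding(d)", "on(g,d)"]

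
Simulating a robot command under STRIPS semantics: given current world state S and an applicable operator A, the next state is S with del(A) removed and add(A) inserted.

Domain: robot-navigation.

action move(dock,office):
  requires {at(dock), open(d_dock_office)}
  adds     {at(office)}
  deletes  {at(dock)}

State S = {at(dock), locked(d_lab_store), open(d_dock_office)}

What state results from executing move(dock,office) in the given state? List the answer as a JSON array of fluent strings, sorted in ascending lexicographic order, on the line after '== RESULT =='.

Compute (S \ del) ∪ add:
  pre ⊆ S: {at(dock), open(d_dock_office)} ⊆ S  — applicable
  S \ del = {locked(d_lab_store), open(d_dock_office)}
  ∪ add   = {at(office), locked(d_lab_store), open(d_dock_office)}

== RESULT ==
["at(office)", "locked(d_lab_store)", "open(d_dock_office)"]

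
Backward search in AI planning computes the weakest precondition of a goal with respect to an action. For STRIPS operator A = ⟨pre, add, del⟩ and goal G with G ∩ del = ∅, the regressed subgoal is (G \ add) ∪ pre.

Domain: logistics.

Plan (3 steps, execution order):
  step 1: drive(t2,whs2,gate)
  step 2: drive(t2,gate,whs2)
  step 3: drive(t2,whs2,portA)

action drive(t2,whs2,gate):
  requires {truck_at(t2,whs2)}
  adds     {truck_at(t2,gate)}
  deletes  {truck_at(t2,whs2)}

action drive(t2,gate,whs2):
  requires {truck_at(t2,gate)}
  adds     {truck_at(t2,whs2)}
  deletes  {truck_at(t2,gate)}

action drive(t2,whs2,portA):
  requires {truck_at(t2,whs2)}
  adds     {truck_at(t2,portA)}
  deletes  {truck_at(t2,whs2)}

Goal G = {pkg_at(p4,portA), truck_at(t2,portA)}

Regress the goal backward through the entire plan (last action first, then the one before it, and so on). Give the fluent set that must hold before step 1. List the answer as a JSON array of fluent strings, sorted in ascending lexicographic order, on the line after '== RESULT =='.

Work backward from the goal:
  through step 3 (drive(t2,whs2,portA)): drop {truck_at(t2,portA)}, keep {pkg_at(p4,portA)}, require {truck_at(t2,whs2)}
    → {pkg_at(p4,portA), truck_at(t2,whs2)}
  through step 2 (drive(t2,gate,whs2)): drop {truck_at(t2,whs2)}, keep {pkg_at(p4,portA)}, require {truck_at(t2,gate)}
    → {pkg_at(p4,portA), truck_at(t2,gate)}
  through step 1 (drive(t2,whs2,gate)): drop {truck_at(t2,gate)}, keep {pkg_at(p4,portA)}, require {truck_at(t2,whs2)}
    → {pkg_at(p4,portA), truck_at(t2,whs2)}

== RESULT ==
["pkg_at(p4,portA)", "truck_at(t2,whs2)"]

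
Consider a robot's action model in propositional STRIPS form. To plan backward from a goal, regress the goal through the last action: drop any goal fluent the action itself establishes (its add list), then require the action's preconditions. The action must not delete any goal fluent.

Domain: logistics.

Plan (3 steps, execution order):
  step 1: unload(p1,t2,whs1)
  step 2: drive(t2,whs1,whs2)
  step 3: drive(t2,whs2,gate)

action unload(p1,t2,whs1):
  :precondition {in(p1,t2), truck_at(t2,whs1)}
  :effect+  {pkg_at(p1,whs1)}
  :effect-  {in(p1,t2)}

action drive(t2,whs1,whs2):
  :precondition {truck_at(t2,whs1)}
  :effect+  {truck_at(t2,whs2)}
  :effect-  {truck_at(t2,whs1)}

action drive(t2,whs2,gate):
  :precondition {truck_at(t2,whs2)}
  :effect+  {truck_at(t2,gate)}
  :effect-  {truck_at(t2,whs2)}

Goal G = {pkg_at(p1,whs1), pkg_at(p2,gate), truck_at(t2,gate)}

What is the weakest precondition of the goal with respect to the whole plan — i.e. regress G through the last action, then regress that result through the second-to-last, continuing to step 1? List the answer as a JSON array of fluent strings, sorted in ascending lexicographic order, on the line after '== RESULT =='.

Regress step by step:
  through step 3 (drive(t2,whs2,gate)): drop {truck_at(t2,gate)}, keep {pkg_at(p1,whs1), pkg_at(p2,gate)}, require {truck_at(t2,whs2)}
    → {pkg_at(p1,whs1), pkg_at(p2,gate), truck_at(t2,whs2)}
  through step 2 (drive(t2,whs1,whs2)): drop {truck_at(t2,whs2)}, keep {pkg_at(p1,whs1), pkg_at(p2,gate)}, require {truck_at(t2,whs1)}
    → {pkg_at(p1,whs1), pkg_at(p2,gate), truck_at(t2,whs1)}
  through step 1 (unload(p1,t2,whs1)): drop {pkg_at(p1,whs1)}, keep {pkg_at(p2,gate), truck_at(t2,whs1)}, require {in(p1,t2), truck_at(t2,whs1)}
    → {in(p1,t2), pkg_at(p2,gate), truck_at(t2,whs1)}

== RESULT ==
["in(p1,t2)", "pkg_at(p2,gate)", "truck_at(t2,whs1)"]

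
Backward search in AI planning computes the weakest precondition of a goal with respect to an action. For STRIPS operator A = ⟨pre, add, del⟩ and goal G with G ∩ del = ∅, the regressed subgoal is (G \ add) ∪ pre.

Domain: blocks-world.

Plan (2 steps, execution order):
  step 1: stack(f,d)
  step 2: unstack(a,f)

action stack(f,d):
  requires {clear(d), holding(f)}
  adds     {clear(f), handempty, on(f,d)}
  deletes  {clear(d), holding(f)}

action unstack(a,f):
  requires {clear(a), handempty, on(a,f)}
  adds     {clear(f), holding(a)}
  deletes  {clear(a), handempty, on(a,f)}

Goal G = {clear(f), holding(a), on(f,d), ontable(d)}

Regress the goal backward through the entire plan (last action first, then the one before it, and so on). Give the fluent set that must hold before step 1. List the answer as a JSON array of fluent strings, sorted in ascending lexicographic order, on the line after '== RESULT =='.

Regress step by step:
  through step 2 (unstack(a,f)): drop {clear(f), holding(a)}, keep {on(f,d), ontable(d)}, require {clear(a), handempty, on(a,f)}
    → {clear(a), handempty, on(a,f), on(f,d), ontable(d)}
  through step 1 (stack(f,d)): drop {handempty, on(f,d)}, keep {clear(a), on(a,f), ontable(d)}, require {clear(d), holding(f)}
    → {clear(a), clear(d), holding(f), on(a,f), ontable(d)}

== RESULT ==
["clear(a)", "clear(d)", "holding(f)", "on(a,f)", "ontable(d)"]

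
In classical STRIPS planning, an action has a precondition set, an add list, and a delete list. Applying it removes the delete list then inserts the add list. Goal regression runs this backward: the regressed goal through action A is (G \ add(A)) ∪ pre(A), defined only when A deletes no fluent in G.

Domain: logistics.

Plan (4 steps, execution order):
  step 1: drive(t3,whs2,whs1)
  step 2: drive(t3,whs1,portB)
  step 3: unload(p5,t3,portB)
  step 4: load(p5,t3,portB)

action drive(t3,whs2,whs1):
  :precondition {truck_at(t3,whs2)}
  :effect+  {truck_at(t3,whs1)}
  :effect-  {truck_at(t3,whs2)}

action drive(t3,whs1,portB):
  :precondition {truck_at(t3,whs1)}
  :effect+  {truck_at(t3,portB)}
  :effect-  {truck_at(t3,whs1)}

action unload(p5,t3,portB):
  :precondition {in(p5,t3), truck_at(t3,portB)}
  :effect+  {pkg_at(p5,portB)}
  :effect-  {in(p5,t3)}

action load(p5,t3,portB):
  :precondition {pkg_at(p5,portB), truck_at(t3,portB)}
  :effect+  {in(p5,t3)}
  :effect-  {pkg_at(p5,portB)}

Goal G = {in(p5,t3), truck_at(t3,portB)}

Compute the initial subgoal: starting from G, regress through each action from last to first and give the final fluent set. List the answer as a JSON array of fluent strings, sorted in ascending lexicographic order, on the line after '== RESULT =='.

Work backward from the goal:
  through step 4 (load(p5,t3,portB)): drop {in(p5,t3)}, keep {truck_at(t3,portB)}, require {pkg_at(p5,portB), truck_at(t3,portB)}
    → {pkg_at(p5,portB), truck_at(t3,portB)}
  through step 3 (unload(p5,t3,portB)): drop {pkg_at(p5,portB)}, keep {truck_at(t3,portB)}, require {in(p5,t3), truck_at(t3,portB)}
    → {in(p5,t3), truck_at(t3,portB)}
  through step 2 (drive(t3,whs1,portB)): drop {truck_at(t3,portB)}, keep {in(p5,t3)}, require {truck_at(t3,whs1)}
    → {in(p5,t3), truck_at(t3,whs1)}
  through step 1 (drive(t3,whs2,whs1)): drop {truck_at(t3,whs1)}, keep {in(p5,t3)}, require {truck_at(t3,whs2)}
    → {in(p5,t3), truck_at(t3,whs2)}

== RESULT ==
["in(p5,t3)", "truck_at(t3,whs2)"]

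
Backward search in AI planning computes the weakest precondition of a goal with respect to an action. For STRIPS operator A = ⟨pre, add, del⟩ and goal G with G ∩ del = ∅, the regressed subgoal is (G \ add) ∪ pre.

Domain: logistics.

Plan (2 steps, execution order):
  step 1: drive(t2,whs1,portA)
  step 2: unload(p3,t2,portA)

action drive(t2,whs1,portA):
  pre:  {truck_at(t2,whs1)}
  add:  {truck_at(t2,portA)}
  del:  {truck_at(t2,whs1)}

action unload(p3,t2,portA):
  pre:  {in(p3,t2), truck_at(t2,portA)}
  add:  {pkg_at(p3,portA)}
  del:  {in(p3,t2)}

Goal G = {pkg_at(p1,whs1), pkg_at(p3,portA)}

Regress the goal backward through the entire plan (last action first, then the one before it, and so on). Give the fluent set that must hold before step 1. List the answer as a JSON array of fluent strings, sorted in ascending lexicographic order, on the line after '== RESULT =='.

Regress step by step:
  through step 2 (unload(p3,t2,portA)): drop {pkg_at(p3,portA)}, keep {pkg_at(p1,whs1)}, require {in(p3,t2), truck_at(t2,portA)}
    → {in(p3,t2), pkg_at(p1,whs1), truck_at(t2,portA)}
  through step 1 (drive(t2,whs1,portA)): drop {truck_at(t2,portA)}, keep {in(p3,t2), pkg_at(p1,whs1)}, require {truck_at(t2,whs1)}
    → {in(p3,t2), pkg_at(p1,whs1), truck_at(t2,whs1)}

== RESULT ==
["in(p3,t2)", "pkg_at(p1,whs1)", "truck_at(t2,whs1)"]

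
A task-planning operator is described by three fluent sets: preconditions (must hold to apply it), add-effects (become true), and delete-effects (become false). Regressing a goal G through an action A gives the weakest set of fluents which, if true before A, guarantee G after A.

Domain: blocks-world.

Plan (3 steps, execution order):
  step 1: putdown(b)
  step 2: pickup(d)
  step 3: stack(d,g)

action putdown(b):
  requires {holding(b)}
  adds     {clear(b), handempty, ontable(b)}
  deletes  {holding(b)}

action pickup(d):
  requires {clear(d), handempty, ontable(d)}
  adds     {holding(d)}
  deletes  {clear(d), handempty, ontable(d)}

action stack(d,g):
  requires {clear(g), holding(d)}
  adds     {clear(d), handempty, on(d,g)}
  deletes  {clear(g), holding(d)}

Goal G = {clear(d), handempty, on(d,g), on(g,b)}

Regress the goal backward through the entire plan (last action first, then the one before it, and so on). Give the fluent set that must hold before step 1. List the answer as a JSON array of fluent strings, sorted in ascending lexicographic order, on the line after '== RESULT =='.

Work backward from the goal:
  through step 3 (stack(d,g)): drop {clear(d), handempty, on(d,g)}, keep {on(g,b)}, require {clear(g), holding(d)}
    → {clear(g), holding(d), on(g,b)}
  through step 2 (pickup(d)): drop {holding(d)}, keep {clear(g), on(g,b)}, require {clear(d), handempty, ontable(d)}
    → {clear(d), clear(g), handempty, on(g,b), ontable(d)}
  through step 1 (putdown(b)): drop {handempty}, keep {clear(d), clear(g), on(g,b), ontable(d)}, require {holding(b)}
    → {clear(d), clear(g), holding(b), on(g,b), ontable(d)}

== RESULT ==
["clear(d)", "clear(g)", "holding(b)", "on(g,b)", "ontable(d)"]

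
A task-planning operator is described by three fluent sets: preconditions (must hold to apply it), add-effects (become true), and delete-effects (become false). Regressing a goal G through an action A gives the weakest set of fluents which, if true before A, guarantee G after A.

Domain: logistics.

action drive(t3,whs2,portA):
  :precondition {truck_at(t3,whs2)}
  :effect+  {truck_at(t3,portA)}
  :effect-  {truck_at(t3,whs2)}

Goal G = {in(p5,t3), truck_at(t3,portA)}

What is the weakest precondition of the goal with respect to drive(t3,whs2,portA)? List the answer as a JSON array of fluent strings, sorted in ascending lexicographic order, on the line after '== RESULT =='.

Regress:
  G ∩ del = {}  (empty — regression defined)
  G \ add = {in(p5,t3), truck_at(t3,portA)} \ {truck_at(t3,portA)} = {in(p5,t3)}
  ∪ pre   = {in(p5,t3)} ∪ {truck_at(t3,whs2)}
          = {in(p5,t3), truck_at(t3,whs2)}

== RESULT ==
["in(p5,t3)", "truck_at(t3,whs2)"]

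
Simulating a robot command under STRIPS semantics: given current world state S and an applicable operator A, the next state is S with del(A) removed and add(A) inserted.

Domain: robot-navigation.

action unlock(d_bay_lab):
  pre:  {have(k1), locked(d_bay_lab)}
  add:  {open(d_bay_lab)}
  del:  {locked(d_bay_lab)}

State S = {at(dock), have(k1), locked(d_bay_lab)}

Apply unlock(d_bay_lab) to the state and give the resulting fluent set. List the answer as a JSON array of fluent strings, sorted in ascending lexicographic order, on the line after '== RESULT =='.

Compute (S \ del) ∪ add:
  pre ⊆ S: {have(k1), locked(d_bay_lab)} ⊆ S  — applicable
  S \ del = {at(dock), have(k1)}
  ∪ add   = {at(dock), have(k1), open(d_bay_lab)}

== RESULT ==
["at(dock)", "have(k1)", "open(d_bay_lab)"]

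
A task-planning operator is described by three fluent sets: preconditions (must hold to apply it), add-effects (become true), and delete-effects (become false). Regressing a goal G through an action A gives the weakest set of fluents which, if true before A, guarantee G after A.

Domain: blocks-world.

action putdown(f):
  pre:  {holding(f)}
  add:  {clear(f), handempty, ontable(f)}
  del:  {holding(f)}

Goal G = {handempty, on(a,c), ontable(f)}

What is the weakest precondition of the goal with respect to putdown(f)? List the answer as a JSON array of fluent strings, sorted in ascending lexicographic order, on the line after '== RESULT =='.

Regress:
  G ∩ del = {}  (empty — regression defined)
  G \ add = {handempty, on(a,c), ontable(f)} \ {clear(f), handempty, ontable(f)} = {on(a,c)}
  ∪ pre   = {on(a,c)} ∪ {holding(f)}
          = {holding(f), on(a,c)}

== RESULT ==
["holding(f)", "on(a,c)"]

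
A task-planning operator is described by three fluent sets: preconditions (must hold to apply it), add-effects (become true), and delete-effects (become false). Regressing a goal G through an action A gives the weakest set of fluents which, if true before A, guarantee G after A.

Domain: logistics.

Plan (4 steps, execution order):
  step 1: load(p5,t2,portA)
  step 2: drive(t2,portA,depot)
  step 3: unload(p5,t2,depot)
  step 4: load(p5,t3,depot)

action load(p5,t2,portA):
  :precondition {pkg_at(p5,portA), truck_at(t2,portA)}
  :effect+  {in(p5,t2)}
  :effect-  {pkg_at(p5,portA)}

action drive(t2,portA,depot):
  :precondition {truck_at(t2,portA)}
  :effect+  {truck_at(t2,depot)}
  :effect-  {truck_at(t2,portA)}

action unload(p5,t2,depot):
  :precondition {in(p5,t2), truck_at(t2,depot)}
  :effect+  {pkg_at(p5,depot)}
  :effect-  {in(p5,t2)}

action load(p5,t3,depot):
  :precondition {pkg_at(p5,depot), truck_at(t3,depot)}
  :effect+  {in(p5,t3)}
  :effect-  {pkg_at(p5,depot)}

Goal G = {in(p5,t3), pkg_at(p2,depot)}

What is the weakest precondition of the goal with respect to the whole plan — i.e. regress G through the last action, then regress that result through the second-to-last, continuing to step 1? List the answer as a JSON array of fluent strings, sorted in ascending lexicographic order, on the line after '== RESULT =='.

Work backward from the goal:
  through step 4 (load(p5,t3,depot)): drop {in(p5,t3)}, keep {pkg_at(p2,depot)}, require {pkg_at(p5,depot), truck_at(t3,depot)}
    → {pkg_at(p2,depot), pkg_at(p5,depot), truck_at(t3,depot)}
  through step 3 (unload(p5,t2,depot)): drop {pkg_at(p5,depot)}, keep {pkg_at(p2,depot), truck_at(t3,depot)}, require {in(p5,t2), truck_at(t2,depot)}
    → {in(p5,t2), pkg_at(p2,depot), truck_at(t2,depot), truck_at(t3,depot)}
  through step 2 (drive(t2,portA,depot)): drop {truck_at(t2,depot)}, keep {in(p5,t2), pkg_at(p2,depot), truck_at(t3,depot)}, require {truck_at(t2,portA)}
    → {in(p5,t2), pkg_at(p2,depot), truck_at(t2,portA), truck_at(t3,depot)}
  through step 1 (load(p5,t2,portA)): drop {in(p5,t2)}, keep {pkg_at(p2,depot), truck_at(t2,portA), truck_at(t3,depot)}, require {pkg_at(p5,portA), truck_at(t2,portA)}
    → {pkg_at(p2,depot), pkg_at(p5,portA), truck_at(t2,portA), truck_at(t3,depot)}

== RESULT ==
["pkg_at(p2,depot)", "pkg_at(p5,portA)", "truck_at(t2,portA)", "truck_at(t3,depot)"]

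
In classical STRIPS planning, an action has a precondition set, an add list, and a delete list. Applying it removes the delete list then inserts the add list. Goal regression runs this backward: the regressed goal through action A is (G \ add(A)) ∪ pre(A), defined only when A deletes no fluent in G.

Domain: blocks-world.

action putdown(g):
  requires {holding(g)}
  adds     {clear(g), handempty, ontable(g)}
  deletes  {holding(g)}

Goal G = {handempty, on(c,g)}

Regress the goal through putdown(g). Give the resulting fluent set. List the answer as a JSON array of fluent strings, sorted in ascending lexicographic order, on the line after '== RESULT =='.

Regress:
  G ∩ del = {}  (empty — regression defined)
  G \ add = {handempty, on(c,g)} \ {clear(g), handempty, ontable(g)} = {on(c,g)}
  ∪ pre   = {on(c,g)} ∪ {holding(g)}
          = {holding(g), on(c,g)}

== RESULT ==
["holding(g)", "on(c,g)"]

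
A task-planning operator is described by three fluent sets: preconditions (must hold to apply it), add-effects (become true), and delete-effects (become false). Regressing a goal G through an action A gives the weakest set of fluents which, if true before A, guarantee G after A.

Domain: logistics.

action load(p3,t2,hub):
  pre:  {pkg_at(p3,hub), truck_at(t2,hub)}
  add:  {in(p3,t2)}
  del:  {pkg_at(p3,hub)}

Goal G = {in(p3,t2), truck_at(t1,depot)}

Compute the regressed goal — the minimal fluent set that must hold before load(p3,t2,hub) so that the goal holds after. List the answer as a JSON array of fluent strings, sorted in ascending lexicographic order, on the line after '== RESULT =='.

Compute (G \ add) ∪ pre:
  G ∩ del = {}  (empty — regression defined)
  G \ add = {in(p3,t2), truck_at(t1,depot)} \ {in(p3,t2)} = {truck_at(t1,depot)}
  ∪ pre   = {truck_at(t1,depot)} ∪ {pkg_at(p3,hub), truck_at(t2,hub)}
          = {pkg_at(p3,hub), truck_at(t1,depot), truck_at(t2,hub)}

== RESULT ==
["pkg_at(p3,hub)", "truck_at(t1,depot)", "truck_at(t2,hub)"]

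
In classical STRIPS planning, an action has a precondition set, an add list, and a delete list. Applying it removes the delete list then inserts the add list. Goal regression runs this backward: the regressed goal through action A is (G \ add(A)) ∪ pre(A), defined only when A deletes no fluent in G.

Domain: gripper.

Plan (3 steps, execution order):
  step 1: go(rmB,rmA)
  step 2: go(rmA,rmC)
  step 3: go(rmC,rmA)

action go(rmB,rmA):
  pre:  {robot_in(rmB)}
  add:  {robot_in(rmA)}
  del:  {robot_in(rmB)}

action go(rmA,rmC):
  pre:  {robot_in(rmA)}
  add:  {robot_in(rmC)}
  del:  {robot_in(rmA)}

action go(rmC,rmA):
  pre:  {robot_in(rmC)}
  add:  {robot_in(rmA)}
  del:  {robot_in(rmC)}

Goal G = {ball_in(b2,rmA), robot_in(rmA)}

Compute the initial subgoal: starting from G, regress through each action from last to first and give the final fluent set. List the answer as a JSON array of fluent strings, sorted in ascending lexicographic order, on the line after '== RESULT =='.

Regress step by step:
  through step 3 (go(rmC,rmA)): drop {robot_in(rmA)}, keep {ball_in(b2,rmA)}, require {robot_in(rmC)}
    → {ball_in(b2,rmA), robot_in(rmC)}
  through step 2 (go(rmA,rmC)): drop {robot_in(rmC)}, keep {ball_in(b2,rmA)}, require {robot_in(rmA)}
    → {ball_in(b2,rmA), robot_in(rmA)}
  through step 1 (go(rmB,rmA)): drop {robot_in(rmA)}, keep {ball_in(b2,rmA)}, require {robot_in(rmB)}
    → {ball_in(b2,rmA), robot_in(rmB)}

== RESULT ==
["ball_in(b2,rmA)", "robot_in(rmB)"]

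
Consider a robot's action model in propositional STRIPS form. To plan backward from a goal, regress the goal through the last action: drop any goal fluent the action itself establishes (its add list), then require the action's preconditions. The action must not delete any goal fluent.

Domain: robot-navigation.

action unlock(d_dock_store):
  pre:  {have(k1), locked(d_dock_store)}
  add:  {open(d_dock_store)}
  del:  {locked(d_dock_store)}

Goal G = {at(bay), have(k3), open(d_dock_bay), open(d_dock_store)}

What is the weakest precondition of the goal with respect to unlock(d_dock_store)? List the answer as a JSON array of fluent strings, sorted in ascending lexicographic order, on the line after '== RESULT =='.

Regress:
  G ∩ del = {}  (empty — regression defined)
  G \ add = {at(bay), have(k3), open(d_dock_bay), open(d_dock_store)} \ {open(d_dock_store)} = {at(bay), have(k3), open(d_dock_bay)}
  ∪ pre   = {at(bay), have(k3), open(d_dock_bay)} ∪ {have(k1), locked(d_dock_store)}
          = {at(bay), have(k1), have(k3), locked(d_dock_store), open(d_dock_bay)}

== RESULT ==
["at(bay)", "have(k1)", "have(k3)", "locked(d_dock_store)", "open(d_dock_bay)"]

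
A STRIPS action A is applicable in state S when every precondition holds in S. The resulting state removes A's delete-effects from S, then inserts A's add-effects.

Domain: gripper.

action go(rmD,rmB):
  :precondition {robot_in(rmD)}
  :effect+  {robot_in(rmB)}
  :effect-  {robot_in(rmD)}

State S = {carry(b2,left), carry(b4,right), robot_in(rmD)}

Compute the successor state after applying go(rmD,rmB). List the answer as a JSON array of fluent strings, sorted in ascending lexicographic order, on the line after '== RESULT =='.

Compute (S \ del) ∪ add:
  pre ⊆ S: {robot_in(rmD)} ⊆ S  — applicable
  S \ del = {carry(b2,left), carry(b4,right)}
  ∪ add   = {carry(b2,left), carry(b4,right), robot_in(rmB)}

== RESULT ==
["carry(b2,left)", "carry(b4,right)", "robot_in(rmB)"]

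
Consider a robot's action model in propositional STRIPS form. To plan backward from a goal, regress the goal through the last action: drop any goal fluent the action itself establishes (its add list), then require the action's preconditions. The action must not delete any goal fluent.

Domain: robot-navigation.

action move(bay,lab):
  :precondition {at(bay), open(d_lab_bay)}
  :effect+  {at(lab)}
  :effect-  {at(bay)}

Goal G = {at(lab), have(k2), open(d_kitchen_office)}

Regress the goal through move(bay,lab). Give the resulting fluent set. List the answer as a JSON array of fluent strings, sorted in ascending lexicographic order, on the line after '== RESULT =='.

Compute (G \ add) ∪ pre:
  G ∩ del = {}  (empty — regression defined)
  G \ add = {at(lab), have(k2), open(d_kitchen_office)} \ {at(lab)} = {have(k2), open(d_kitchen_office)}
  ∪ pre   = {have(k2), open(d_kitchen_office)} ∪ {at(bay), open(d_lab_bay)}
          = {at(bay), have(k2), open(d_kitchen_office), open(d_lab_bay)}

== RESULT ==
["at(bay)", "have(k2)", "open(d_kitchen_office)", "open(d_lab_bay)"]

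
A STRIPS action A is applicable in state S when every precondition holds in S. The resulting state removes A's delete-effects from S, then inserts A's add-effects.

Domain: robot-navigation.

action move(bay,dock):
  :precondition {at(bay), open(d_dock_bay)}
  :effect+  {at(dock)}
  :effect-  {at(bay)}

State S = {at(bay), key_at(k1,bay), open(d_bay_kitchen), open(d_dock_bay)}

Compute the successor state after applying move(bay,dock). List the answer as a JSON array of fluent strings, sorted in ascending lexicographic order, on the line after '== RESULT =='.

Progress:
  pre ⊆ S: {at(bay), open(d_dock_bay)} ⊆ S  — applicable
  S \ del = {key_at(k1,bay), open(d_bay_kitchen), open(d_dock_bay)}
  ∪ add   = {at(dock), key_at(k1,bay), open(d_bay_kitchen), open(d_dock_bay)}

== RESULT ==
["at(dock)", "key_at(k1,bay)", "open(d_bay_kitchen)", "open(d_dock_bay)"]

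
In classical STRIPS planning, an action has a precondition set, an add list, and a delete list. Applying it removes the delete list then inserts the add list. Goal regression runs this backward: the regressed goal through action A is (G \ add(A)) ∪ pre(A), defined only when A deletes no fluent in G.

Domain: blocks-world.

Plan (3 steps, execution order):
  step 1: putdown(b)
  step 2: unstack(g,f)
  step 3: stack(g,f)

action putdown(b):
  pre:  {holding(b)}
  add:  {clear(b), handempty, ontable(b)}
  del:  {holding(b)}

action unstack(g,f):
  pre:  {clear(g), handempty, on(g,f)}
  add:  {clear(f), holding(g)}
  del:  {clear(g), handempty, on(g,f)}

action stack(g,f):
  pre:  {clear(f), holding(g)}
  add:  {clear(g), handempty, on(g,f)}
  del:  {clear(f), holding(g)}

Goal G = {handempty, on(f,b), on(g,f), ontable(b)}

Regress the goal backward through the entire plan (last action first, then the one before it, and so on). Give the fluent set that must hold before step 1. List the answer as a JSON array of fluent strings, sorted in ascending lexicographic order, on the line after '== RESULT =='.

Work backward from the goal:
  through step 3 (stack(g,f)): drop {handempty, on(g,f)}, keep {on(f,b), ontable(b)}, require {clear(f), holding(g)}
    → {clear(f), holding(g), on(f,b), ontable(b)}
  through step 2 (unstack(g,f)): drop {clear(f), holding(g)}, keep {on(f,b), ontable(b)}, require {clear(g), handempty, on(g,f)}
    → {clear(g), handempty, on(f,b), on(g,f), ontable(b)}
  through step 1 (putdown(b)): drop {handempty, ontable(b)}, keep {clear(g), on(f,b), on(g,f)}, require {holding(b)}
    → {clear(g), holding(b), on(f,b), on(g,f)}

== RESULT ==
["clear(g)", "holding(b)", "on(f,b)", "on(g,f)"]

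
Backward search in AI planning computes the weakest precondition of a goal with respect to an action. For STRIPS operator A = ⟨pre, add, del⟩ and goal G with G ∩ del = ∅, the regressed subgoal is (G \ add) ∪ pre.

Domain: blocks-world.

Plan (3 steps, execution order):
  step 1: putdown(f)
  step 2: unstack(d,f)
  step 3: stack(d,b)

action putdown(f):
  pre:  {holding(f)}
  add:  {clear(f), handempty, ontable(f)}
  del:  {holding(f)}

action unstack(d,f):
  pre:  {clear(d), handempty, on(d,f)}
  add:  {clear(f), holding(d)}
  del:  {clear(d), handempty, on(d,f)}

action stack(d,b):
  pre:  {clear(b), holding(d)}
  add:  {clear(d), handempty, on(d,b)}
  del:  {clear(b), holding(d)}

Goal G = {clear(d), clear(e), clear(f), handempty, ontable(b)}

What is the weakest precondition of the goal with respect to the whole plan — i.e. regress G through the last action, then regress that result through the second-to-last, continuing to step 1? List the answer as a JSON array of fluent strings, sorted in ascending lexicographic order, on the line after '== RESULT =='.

Regress step by step:
  through step 3 (stack(d,b)): drop {clear(d), handempty}, keep {clear(e), clear(f), ontable(b)}, require {clear(b), holding(d)}
    → {clear(b), clear(e), clear(f), holding(d), ontable(b)}
  through step 2 (unstack(d,f)): drop {clear(f), holding(d)}, keep {clear(b), clear(e), ontable(b)}, require {clear(d), handempty, on(d,f)}
    → {clear(b), clear(d), clear(e), handempty, on(d,f), ontable(b)}
  through step 1 (putdown(f)): drop {handempty}, keep {clear(b), clear(d), clear(e), on(d,f), ontable(b)}, require {holding(f)}
    → {clear(b), clear(d), clear(e), holding(f), on(d,f), ontable(b)}

== RESULT ==
["clear(b)", "clear(d)", "clear(e)", "holding(f)", "on(d,f)", "ontable(b)"]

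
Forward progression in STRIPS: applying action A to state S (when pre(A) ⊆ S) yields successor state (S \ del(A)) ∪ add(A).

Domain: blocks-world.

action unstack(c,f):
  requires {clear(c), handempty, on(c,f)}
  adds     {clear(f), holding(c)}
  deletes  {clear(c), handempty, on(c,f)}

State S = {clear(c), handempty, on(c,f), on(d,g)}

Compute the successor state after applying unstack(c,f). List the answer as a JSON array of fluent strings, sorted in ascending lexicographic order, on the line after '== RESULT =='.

Progress:
  pre ⊆ S: {clear(c), handempty, on(c,f)} ⊆ S  — applicable
  S \ del = {on(d,g)}
  ∪ add   = {clear(f), holding(c), on(d,g)}

== RESULT ==
["clear(f)", "holding(c)", "on(d,g)"]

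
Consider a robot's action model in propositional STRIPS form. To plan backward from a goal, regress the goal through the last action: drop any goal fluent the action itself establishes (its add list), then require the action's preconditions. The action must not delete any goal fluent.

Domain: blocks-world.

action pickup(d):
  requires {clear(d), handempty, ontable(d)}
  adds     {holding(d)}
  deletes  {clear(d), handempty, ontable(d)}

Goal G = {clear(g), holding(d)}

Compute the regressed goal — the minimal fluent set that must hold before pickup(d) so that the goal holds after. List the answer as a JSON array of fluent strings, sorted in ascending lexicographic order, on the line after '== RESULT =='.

Compute (G \ add) ∪ pre:
  G ∩ del = {}  (empty — regression defined)
  G \ add = {clear(g), holding(d)} \ {holding(d)} = {clear(g)}
  ∪ pre   = {clear(g)} ∪ {clear(d), handempty, ontable(d)}
          = {clear(d), clear(g), handempty, ontable(d)}

== RESULT ==
["clear(d)", "clear(g)", "handempty", "ontable(d)"]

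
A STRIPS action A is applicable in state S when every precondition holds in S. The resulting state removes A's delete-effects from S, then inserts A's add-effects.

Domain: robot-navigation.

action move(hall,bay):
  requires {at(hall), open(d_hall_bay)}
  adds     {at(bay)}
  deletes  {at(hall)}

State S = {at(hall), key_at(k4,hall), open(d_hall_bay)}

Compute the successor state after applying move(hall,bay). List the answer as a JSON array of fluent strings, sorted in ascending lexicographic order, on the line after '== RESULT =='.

Compute (S \ del) ∪ add:
  pre ⊆ S: {at(hall), open(d_hall_bay)} ⊆ S  — applicable
  S \ del = {key_at(k4,hall), open(d_hall_bay)}
  ∪ add   = {at(bay), key_at(k4,hall), open(d_hall_bay)}

== RESULT ==
["at(bay)", "key_at(k4,hall)", "open(d_hall_bay)"]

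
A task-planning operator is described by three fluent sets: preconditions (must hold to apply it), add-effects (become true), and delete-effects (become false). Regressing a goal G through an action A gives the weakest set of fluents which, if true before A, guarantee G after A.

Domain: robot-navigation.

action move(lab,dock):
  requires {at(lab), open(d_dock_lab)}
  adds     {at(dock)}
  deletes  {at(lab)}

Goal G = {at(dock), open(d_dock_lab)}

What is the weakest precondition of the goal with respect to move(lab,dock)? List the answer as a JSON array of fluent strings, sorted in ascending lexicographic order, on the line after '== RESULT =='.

Regress:
  G ∩ del = {}  (empty — regression defined)
  G \ add = {at(dock), open(d_dock_lab)} \ {at(dock)} = {open(d_dock_lab)}
  ∪ pre   = {open(d_dock_lab)} ∪ {at(lab), open(d_dock_lab)}
          = {at(lab), open(d_dock_lab)}

== RESULT ==
["at(lab)", "open(d_dock_lab)"]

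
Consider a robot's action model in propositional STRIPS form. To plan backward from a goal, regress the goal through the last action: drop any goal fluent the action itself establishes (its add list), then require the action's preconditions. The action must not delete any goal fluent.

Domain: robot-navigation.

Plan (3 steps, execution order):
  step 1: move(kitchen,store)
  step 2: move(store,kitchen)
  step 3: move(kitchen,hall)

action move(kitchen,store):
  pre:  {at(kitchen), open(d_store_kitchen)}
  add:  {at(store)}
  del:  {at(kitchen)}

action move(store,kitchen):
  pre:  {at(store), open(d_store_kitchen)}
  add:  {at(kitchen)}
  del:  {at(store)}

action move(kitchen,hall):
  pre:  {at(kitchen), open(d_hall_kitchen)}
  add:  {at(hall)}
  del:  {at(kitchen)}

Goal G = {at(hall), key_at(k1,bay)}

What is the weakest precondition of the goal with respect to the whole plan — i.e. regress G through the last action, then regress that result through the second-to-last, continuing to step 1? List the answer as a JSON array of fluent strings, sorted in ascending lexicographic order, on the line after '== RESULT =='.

Regress step by step:
  through step 3 (move(kitchen,hall)): drop {at(hall)}, keep {key_at(k1,bay)}, require {at(kitchen), open(d_hall_kitchen)}
    → {at(kitchen), key_at(k1,bay), open(d_hall_kitchen)}
  through step 2 (move(store,kitchen)): drop {at(kitchen)}, keep {key_at(k1,bay), open(d_hall_kitchen)}, require {at(store), open(d_store_kitchen)}
    → {at(store), key_at(k1,bay), open(d_hall_kitchen), open(d_store_kitchen)}
  through step 1 (move(kitchen,store)): drop {at(store)}, keep {key_at(k1,bay), open(d_hall_kitchen), open(d_store_kitchen)}, require {at(kitchen), open(d_store_kitchen)}
    → {at(kitchen), key_at(k1,bay), open(d_hall_kitchen), open(d_store_kitchen)}

== RESULT ==
["at(kitchen)", "key_at(k1,bay)", "open(d_hall_kitchen)", "open(d_store_kitchen)"]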